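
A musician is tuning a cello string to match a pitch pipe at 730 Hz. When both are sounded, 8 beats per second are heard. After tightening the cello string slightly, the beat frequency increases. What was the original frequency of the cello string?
738 Hz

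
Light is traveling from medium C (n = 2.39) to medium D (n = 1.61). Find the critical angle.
θc = arcsin(n₂/n₁) = 42.35°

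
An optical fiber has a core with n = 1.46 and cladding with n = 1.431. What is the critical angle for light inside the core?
θc = arcsin(n_cladding/n_core) = 78.56°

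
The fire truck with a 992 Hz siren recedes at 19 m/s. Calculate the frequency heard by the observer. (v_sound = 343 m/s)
f_obs = f·v/(v + v_s) = 939.9 Hz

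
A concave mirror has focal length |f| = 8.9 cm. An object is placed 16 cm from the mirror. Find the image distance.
f = +8.9 cm (concave); 1/di = 1/f − 1/do → di = 20.06 cm (real image, in front of mirror)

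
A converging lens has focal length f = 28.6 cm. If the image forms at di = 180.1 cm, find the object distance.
1/do = 1/f − 1/di → do = 34 cm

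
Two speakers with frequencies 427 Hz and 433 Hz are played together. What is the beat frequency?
6 Hz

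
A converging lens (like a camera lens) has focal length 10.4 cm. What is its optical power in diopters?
P = 1/f = 9.615 D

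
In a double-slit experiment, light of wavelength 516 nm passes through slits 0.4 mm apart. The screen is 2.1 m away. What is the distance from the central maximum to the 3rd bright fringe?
y = mλL/d = 8.127 mm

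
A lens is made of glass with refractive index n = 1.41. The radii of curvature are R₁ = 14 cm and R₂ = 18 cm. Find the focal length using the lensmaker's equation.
1/f = (n − 1)(1/R₁ − 1/R₂) → f = 153.7 cm (converging lens)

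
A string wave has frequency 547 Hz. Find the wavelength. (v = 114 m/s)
λ = v/f = 0.2084 m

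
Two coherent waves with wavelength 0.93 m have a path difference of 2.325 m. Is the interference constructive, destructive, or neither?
destructive — path difference = 2.5λ, an odd multiple of λ/2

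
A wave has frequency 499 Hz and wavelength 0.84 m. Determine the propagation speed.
v = fλ = 419.2 m/s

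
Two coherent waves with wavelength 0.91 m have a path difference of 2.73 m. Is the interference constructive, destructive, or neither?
constructive — path difference = 3λ, a whole number of wavelengths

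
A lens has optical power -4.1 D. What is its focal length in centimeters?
f = 1/P = -24.39 cm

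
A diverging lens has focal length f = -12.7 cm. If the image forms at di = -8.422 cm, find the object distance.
1/do = 1/f − 1/di → do = 25 cm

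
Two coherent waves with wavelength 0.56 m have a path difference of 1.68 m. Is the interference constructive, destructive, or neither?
constructive — path difference = 3λ, a whole number of wavelengths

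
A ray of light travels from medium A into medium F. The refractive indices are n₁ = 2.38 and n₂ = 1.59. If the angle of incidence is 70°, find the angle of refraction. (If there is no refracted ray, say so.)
sin θ₂ = (n₁/n₂)·sin θ₁ = 1.407 > 1, so there is no refracted ray — the light undergoes total internal reflection.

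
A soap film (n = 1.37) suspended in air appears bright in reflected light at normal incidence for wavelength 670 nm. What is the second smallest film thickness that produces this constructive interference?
2nt = (m − ½)λ with m = 2 → t = (m − ½)λ/(2n) = 366.8 nm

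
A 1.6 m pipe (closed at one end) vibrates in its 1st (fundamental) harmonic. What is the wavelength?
λₙ = 4L/n = 6.4 m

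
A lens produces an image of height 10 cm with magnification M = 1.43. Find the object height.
ho = |hi|/|M| = 6.993 cm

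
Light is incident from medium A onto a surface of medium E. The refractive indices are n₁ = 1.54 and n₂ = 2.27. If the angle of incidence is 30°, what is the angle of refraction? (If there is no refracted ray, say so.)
sin θ₂ = (n₁/n₂)·sin θ₁ = 0.3392 → θ₂ = 19.83°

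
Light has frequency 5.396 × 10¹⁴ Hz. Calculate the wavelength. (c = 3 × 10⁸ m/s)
λ = c/f = 556 nm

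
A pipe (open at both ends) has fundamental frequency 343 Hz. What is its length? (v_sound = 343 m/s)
L = v/(2f₁) = 0.5 m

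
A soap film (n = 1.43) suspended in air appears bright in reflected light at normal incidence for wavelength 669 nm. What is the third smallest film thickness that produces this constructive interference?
2nt = (m − ½)λ with m = 3 → t = (m − ½)λ/(2n) = 584.8 nm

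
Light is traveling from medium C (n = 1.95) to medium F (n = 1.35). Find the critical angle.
θc = arcsin(n₂/n₁) = 43.81°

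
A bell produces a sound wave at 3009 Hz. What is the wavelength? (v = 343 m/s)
λ = v/f = 0.114 m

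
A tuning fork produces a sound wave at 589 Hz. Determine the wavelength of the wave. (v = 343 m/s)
λ = v/f = 0.5823 m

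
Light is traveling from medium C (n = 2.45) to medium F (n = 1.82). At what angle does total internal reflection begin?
θc = arcsin(n₂/n₁) = 47.98°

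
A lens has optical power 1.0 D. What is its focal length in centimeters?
f = 1/P = 100 cm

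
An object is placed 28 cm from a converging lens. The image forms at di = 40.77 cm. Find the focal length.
1/f = 1/do + 1/di → f = 16.6 cm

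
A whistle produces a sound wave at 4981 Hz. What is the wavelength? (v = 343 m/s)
λ = v/f = 0.06886 m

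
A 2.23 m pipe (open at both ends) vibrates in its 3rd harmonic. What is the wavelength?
λₙ = 2L/n = 1.487 m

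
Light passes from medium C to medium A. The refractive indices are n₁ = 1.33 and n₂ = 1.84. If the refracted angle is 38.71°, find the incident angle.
sin θ₁ = (n₂/n₁)·sin θ₂ → θ₁ = 59.9°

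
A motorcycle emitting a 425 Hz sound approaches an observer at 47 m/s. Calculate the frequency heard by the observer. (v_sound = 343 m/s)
f_obs = f·v/(v − v_s) = 492.5 Hz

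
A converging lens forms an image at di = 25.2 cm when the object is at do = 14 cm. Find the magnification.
M = −di/do = -1.8 (inverted image)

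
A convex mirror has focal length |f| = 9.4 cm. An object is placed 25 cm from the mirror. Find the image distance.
f = −9.4 cm (convex); 1/di = 1/f − 1/do → di = -6.831 cm (virtual image, behind mirror)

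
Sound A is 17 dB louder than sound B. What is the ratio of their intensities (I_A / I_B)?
I_A/I_B = 10^(Δβ/10) = 50.12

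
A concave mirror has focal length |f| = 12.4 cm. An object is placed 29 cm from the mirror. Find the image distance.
f = +12.4 cm (concave); 1/di = 1/f − 1/do → di = 21.66 cm (real image, in front of mirror)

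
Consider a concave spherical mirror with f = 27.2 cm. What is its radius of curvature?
R = 2|f| = 54.4 cm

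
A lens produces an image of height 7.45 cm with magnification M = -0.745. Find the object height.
ho = |hi|/|M| = 10 cm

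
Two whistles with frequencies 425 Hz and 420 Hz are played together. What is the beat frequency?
5 Hz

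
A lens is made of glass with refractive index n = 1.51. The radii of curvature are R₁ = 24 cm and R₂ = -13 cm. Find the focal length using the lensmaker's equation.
1/f = (n − 1)(1/R₁ − 1/R₂) → f = 16.53 cm (converging lens)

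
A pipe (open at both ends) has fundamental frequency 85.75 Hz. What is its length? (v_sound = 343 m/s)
L = v/(2f₁) = 2 m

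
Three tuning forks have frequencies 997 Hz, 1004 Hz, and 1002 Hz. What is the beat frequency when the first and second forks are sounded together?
7 Hz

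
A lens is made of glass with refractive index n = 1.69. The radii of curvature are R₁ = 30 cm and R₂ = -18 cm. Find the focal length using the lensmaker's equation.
1/f = (n − 1)(1/R₁ − 1/R₂) → f = 16.3 cm (converging lens)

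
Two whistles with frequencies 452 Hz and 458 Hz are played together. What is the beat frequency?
6 Hz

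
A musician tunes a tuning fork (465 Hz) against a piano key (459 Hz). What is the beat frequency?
6 Hz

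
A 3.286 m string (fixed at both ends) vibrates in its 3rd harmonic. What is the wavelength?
λₙ = 2L/n = 2.191 m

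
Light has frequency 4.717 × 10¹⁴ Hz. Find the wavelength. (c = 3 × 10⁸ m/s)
λ = c/f = 636 nm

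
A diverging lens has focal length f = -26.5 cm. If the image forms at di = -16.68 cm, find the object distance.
1/do = 1/f − 1/di → do = 45.01 cm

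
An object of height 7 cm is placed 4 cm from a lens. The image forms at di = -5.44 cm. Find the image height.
hi = (-di/do) × ho = 9.52 cm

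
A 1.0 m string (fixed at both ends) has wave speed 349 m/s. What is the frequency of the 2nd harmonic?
fₙ = nv/(2L) = 349 Hz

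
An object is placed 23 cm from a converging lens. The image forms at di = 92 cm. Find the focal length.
1/f = 1/do + 1/di → f = 18.4 cm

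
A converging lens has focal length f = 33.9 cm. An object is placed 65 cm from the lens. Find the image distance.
1/di = 1/f − 1/do → di = 70.85 cm (real image)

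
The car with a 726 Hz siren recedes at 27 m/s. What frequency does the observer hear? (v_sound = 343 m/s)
f_obs = f·v/(v + v_s) = 673 Hz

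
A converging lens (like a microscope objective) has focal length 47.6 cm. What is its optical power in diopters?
P = 1/f = 2.101 D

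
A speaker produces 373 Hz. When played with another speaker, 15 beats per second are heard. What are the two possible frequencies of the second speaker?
f₂ = 373 ± 15 Hz → 388 Hz or 358 Hz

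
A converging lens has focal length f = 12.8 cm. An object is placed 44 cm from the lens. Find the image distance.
1/di = 1/f − 1/do → di = 18.05 cm (real image)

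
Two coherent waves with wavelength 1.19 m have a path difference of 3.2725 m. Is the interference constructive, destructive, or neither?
neither (partial) — path difference = 2.75λ, neither a whole number of wavelengths nor an odd multiple of λ/2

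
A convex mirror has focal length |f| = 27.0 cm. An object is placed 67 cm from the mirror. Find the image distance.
f = −27.0 cm (convex); 1/di = 1/f − 1/do → di = -19.24 cm (virtual image, behind mirror)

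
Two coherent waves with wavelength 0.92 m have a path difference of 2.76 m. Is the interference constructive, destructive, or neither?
constructive — path difference = 3λ, a whole number of wavelengths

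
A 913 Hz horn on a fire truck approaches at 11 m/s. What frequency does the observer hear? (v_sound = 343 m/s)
f_obs = f·v/(v − v_s) = 943.2 Hz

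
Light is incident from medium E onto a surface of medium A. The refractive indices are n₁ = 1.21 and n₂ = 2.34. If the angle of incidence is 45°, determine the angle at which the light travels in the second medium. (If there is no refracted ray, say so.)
sin θ₂ = (n₁/n₂)·sin θ₁ = 0.3656 → θ₂ = 21.45°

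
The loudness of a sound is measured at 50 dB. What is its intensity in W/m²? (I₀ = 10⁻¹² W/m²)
I = I₀·10^(β/10) = 1.00 × 10⁻⁷ W/m²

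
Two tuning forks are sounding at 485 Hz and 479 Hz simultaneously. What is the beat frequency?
6 Hz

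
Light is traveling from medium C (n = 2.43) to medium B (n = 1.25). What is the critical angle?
θc = arcsin(n₂/n₁) = 30.96°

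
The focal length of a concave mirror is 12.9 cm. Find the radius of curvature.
R = 2|f| = 25.8 cm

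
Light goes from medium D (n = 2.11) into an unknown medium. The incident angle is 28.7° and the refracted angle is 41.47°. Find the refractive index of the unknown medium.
n₂ = n₁·sin θ₁ / sin θ₂ = 1.53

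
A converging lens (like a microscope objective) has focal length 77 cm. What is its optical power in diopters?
P = 1/f = 1.299 D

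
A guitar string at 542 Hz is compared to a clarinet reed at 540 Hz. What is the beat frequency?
2 Hz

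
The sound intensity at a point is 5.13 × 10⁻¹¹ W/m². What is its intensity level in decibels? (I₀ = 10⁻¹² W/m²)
β = 10·log₁₀(I/I₀) = 17.1 dB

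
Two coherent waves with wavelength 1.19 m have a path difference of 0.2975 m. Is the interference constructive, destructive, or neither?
neither (partial) — path difference = 0.25λ, neither a whole number of wavelengths nor an odd multiple of λ/2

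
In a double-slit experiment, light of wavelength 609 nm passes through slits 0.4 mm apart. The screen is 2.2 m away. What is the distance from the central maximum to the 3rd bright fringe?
y = mλL/d = 10.05 mm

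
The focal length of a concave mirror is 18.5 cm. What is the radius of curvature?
R = 2|f| = 37 cm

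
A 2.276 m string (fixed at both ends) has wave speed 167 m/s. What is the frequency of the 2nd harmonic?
fₙ = nv/(2L) = 73.37 Hz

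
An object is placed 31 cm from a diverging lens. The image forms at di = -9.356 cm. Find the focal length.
1/f = 1/do + 1/di → f = -13.4 cm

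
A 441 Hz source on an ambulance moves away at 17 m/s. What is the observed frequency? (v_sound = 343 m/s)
f_obs = f·v/(v + v_s) = 420.2 Hz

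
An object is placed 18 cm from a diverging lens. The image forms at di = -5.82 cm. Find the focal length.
1/f = 1/do + 1/di → f = -8.601 cm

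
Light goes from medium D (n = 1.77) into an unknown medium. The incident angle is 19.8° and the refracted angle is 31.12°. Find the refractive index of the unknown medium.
n₂ = n₁·sin θ₁ / sin θ₂ = 1.16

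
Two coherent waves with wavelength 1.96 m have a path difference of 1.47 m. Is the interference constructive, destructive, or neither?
neither (partial) — path difference = 0.75λ, neither a whole number of wavelengths nor an odd multiple of λ/2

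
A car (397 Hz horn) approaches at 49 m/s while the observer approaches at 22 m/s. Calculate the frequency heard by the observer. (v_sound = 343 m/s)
f_obs = f·(v + v_o)/(v − v_s) = 492.9 Hz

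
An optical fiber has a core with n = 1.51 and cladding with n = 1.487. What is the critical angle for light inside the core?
θc = arcsin(n_cladding/n_core) = 79.99°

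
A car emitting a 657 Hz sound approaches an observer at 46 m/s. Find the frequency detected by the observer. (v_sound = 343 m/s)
f_obs = f·v/(v − v_s) = 758.8 Hz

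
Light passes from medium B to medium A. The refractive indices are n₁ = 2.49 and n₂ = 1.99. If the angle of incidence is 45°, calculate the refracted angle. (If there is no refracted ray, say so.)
sin θ₂ = (n₁/n₂)·sin θ₁ = 0.8848 → θ₂ = 62.22°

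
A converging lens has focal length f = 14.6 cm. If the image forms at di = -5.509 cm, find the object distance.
1/do = 1/f − 1/di → do = 4 cm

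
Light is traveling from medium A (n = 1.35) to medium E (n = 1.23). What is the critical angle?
θc = arcsin(n₂/n₁) = 65.66°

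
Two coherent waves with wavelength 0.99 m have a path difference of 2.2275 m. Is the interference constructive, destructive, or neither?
neither (partial) — path difference = 2.25λ, neither a whole number of wavelengths nor an odd multiple of λ/2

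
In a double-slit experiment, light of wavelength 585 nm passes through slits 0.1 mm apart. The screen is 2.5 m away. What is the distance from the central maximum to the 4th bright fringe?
y = mλL/d = 58.5 mm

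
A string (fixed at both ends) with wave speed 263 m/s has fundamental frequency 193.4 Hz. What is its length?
L = v/(2f₁) = 0.6799 m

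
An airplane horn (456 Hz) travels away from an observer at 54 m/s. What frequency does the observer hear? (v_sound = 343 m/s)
f_obs = f·v/(v + v_s) = 394 Hz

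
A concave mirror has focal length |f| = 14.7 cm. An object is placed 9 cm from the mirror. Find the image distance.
f = +14.7 cm (concave); 1/di = 1/f − 1/do → di = -23.21 cm (virtual image, behind mirror)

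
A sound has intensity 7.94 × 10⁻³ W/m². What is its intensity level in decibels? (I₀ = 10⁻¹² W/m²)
β = 10·log₁₀(I/I₀) = 99 dB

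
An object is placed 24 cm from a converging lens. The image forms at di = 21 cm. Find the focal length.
1/f = 1/do + 1/di → f = 11.2 cm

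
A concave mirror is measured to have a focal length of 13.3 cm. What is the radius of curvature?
R = 2|f| = 26.6 cm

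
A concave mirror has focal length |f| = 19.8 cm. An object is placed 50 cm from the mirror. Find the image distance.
f = +19.8 cm (concave); 1/di = 1/f − 1/do → di = 32.78 cm (real image, in front of mirror)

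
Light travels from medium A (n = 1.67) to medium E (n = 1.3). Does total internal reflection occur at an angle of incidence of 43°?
θc = arcsin(n₂/n₁) = 51.12°; 43° < θc, so no — the ray refracts.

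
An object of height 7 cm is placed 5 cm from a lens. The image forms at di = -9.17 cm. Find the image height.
hi = (-di/do) × ho = 12.84 cm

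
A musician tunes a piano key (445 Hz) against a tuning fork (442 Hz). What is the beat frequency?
3 Hz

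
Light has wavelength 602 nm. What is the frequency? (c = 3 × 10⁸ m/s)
f = c/λ = 4.983 × 10¹⁴ Hz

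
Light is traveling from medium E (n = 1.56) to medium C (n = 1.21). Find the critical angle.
θc = arcsin(n₂/n₁) = 50.86°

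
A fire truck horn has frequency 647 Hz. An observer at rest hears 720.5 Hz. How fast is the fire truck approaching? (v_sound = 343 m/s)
v_s = v·(1 − f/f_obs) = 34.99 m/s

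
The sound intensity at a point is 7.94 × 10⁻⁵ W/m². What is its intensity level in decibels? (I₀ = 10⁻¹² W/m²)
β = 10·log₁₀(I/I₀) = 79 dB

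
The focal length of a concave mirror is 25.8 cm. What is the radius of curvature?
R = 2|f| = 51.6 cm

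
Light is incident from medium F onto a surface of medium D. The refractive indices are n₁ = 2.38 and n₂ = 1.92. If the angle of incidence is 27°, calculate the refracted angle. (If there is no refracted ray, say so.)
sin θ₂ = (n₁/n₂)·sin θ₁ = 0.5628 → θ₂ = 34.25°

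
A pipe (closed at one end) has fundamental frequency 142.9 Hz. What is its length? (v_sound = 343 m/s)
L = v/(4f₁) = 0.6001 m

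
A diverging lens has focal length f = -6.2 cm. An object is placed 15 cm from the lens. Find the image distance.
1/di = 1/f − 1/do → di = -4.387 cm (virtual image)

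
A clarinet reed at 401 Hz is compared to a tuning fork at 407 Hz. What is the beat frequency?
6 Hz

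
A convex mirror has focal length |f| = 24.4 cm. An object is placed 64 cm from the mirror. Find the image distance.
f = −24.4 cm (convex); 1/di = 1/f − 1/do → di = -17.67 cm (virtual image, behind mirror)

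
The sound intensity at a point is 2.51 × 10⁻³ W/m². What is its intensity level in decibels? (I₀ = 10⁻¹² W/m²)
β = 10·log₁₀(I/I₀) = 94 dB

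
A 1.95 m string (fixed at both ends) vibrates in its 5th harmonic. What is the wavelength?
λₙ = 2L/n = 0.78 m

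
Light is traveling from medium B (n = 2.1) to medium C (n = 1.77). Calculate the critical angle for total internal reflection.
θc = arcsin(n₂/n₁) = 57.44°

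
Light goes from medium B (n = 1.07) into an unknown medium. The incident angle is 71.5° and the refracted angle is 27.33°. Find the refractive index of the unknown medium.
n₂ = n₁·sin θ₁ / sin θ₂ = 2.21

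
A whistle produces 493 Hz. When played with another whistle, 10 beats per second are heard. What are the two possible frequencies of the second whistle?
f₂ = 493 ± 10 Hz → 503 Hz or 483 Hz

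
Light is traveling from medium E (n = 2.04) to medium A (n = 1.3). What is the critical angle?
θc = arcsin(n₂/n₁) = 39.59°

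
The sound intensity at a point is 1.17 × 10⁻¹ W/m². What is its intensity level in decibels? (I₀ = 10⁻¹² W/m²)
β = 10·log₁₀(I/I₀) = 110.7 dB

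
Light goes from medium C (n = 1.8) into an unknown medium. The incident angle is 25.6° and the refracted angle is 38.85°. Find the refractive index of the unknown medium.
n₂ = n₁·sin θ₁ / sin θ₂ = 1.24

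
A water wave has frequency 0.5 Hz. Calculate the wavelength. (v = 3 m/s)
λ = v/f = 6 m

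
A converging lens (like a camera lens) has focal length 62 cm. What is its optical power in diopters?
P = 1/f = 1.613 D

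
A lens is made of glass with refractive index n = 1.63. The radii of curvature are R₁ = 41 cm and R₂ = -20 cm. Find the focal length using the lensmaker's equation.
1/f = (n − 1)(1/R₁ − 1/R₂) → f = 21.34 cm (converging lens)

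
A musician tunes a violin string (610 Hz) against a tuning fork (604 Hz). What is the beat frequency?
6 Hz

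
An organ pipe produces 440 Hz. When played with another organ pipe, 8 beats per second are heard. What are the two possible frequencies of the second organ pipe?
f₂ = 440 ± 8 Hz → 448 Hz or 432 Hz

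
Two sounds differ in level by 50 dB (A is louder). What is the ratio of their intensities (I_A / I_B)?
I_A/I_B = 10^(Δβ/10) = 100000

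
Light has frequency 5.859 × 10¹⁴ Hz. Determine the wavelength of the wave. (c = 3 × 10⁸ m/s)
λ = c/f = 512 nm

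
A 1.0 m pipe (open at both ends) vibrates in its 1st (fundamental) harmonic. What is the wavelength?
λₙ = 2L/n = 2 m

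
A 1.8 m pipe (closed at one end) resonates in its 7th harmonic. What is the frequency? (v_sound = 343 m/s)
fₙ = nv/(4L) = 333.5 Hz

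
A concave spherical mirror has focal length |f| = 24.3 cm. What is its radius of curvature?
R = 2|f| = 48.6 cm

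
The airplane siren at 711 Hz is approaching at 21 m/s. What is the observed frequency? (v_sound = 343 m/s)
f_obs = f·v/(v − v_s) = 757.4 Hz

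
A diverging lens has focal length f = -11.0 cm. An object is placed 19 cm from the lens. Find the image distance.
1/di = 1/f − 1/do → di = -6.967 cm (virtual image)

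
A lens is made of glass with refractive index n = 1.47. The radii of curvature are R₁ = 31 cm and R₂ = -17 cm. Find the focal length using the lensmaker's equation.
1/f = (n − 1)(1/R₁ − 1/R₂) → f = 23.36 cm (converging lens)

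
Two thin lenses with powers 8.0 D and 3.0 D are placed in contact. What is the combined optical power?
P_total = P₁ + P₂ = 11.0 D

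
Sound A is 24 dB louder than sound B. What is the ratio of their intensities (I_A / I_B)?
I_A/I_B = 10^(Δβ/10) = 251.2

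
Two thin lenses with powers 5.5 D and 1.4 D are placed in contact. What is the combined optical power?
P_total = P₁ + P₂ = 6.9 D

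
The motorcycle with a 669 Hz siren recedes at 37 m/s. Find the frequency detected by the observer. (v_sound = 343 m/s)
f_obs = f·v/(v + v_s) = 603.9 Hz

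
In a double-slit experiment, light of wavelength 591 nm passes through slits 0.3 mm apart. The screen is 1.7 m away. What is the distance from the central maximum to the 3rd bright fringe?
y = mλL/d = 10.05 mm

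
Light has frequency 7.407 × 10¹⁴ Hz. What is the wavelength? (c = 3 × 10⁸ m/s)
λ = c/f = 405 nm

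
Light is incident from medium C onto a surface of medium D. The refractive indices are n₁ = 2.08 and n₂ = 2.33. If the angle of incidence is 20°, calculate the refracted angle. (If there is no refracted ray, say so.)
sin θ₂ = (n₁/n₂)·sin θ₁ = 0.3053 → θ₂ = 17.78°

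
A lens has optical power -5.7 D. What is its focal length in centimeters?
f = 1/P = -17.54 cm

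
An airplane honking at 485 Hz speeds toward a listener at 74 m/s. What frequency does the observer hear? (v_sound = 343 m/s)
f_obs = f·v/(v − v_s) = 618.4 Hz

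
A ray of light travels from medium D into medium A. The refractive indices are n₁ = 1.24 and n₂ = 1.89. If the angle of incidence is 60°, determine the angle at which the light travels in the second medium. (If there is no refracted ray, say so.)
sin θ₂ = (n₁/n₂)·sin θ₁ = 0.5682 → θ₂ = 34.62°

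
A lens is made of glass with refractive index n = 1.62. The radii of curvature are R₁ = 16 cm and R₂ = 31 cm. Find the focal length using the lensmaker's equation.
1/f = (n − 1)(1/R₁ − 1/R₂) → f = 53.33 cm (converging lens)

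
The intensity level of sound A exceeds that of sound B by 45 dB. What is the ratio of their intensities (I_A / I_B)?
I_A/I_B = 10^(Δβ/10) = 31620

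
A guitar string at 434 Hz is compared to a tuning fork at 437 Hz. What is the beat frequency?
3 Hz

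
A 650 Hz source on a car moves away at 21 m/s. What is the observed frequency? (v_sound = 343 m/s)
f_obs = f·v/(v + v_s) = 612.5 Hz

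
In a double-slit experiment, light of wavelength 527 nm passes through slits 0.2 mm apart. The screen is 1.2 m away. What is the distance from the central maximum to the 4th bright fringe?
y = mλL/d = 12.65 mm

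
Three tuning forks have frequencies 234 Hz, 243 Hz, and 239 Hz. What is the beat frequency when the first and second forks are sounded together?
9 Hz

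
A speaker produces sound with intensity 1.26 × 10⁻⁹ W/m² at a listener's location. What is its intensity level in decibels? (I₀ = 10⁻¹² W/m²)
β = 10·log₁₀(I/I₀) = 31 dB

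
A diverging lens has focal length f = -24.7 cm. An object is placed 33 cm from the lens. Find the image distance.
1/di = 1/f − 1/do → di = -14.13 cm (virtual image)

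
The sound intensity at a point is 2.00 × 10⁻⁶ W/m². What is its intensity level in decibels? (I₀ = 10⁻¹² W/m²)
β = 10·log₁₀(I/I₀) = 63.01 dB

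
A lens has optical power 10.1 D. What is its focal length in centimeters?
f = 1/P = 9.901 cm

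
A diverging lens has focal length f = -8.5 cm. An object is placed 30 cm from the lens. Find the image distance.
1/di = 1/f − 1/do → di = -6.623 cm (virtual image)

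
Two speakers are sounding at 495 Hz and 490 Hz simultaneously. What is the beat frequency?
5 Hz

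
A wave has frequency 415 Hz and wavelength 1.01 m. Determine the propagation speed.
v = fλ = 419.1 m/s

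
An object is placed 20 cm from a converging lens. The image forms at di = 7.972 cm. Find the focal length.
1/f = 1/do + 1/di → f = 5.7 cm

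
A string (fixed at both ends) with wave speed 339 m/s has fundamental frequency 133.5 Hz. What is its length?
L = v/(2f₁) = 1.27 m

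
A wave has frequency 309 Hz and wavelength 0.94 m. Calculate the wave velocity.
v = fλ = 290.5 m/s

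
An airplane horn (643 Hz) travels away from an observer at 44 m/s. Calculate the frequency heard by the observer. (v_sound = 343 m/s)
f_obs = f·v/(v + v_s) = 569.9 Hz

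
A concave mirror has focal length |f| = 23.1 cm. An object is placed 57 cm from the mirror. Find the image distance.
f = +23.1 cm (concave); 1/di = 1/f − 1/do → di = 38.84 cm (real image, in front of mirror)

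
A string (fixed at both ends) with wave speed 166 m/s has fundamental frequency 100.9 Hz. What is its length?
L = v/(2f₁) = 0.8226 m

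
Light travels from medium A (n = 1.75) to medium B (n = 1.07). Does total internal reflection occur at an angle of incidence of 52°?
θc = arcsin(n₂/n₁) = 37.69°; 52° > θc, so yes — total internal reflection.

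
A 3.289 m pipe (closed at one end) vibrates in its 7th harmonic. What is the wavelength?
λₙ = 4L/n = 1.879 m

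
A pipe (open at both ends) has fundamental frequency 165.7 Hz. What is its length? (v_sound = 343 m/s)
L = v/(2f₁) = 1.035 m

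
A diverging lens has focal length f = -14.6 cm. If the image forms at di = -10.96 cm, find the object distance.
1/do = 1/f − 1/di → do = 43.96 cm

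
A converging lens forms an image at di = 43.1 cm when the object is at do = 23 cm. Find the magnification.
M = −di/do = -1.874 (inverted image)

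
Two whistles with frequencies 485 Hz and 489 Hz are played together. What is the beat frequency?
4 Hz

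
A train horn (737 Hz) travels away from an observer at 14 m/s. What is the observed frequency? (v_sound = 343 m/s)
f_obs = f·v/(v + v_s) = 708.1 Hz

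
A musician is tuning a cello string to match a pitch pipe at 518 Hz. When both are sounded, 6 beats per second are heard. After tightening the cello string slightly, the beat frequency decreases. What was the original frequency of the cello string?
512 Hz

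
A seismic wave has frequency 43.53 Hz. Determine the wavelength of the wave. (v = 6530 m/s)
λ = v/f = 150 m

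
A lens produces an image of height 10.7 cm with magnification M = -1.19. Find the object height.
ho = |hi|/|M| = 8.992 cm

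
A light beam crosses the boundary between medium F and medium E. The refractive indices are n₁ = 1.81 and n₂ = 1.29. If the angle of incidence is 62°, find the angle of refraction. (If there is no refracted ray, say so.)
sin θ₂ = (n₁/n₂)·sin θ₁ = 1.239 > 1, so there is no refracted ray — the light undergoes total internal reflection.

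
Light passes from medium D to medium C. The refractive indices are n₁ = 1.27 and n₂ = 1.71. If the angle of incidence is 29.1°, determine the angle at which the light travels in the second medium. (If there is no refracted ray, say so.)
sin θ₂ = (n₁/n₂)·sin θ₁ = 0.3612 → θ₂ = 21.17°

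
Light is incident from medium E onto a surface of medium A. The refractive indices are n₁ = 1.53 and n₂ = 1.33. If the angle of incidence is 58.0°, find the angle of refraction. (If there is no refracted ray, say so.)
sin θ₂ = (n₁/n₂)·sin θ₁ = 0.9756 → θ₂ = 77.31°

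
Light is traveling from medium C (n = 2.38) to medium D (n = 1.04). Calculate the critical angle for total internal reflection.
θc = arcsin(n₂/n₁) = 25.91°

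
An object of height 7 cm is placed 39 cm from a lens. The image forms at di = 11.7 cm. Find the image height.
hi = (-di/do) × ho = -2.1 cm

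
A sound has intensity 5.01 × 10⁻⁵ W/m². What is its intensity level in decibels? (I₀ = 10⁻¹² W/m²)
β = 10·log₁₀(I/I₀) = 77 dB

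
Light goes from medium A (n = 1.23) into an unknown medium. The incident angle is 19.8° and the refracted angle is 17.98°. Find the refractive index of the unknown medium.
n₂ = n₁·sin θ₁ / sin θ₂ = 1.35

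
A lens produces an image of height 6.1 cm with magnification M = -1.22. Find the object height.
ho = |hi|/|M| = 5 cm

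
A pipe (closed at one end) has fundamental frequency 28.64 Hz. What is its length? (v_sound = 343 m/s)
L = v/(4f₁) = 2.994 m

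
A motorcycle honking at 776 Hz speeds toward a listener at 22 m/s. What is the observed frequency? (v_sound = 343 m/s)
f_obs = f·v/(v − v_s) = 829.2 Hz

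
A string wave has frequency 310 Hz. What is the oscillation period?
T = 1/f = 0.003226 s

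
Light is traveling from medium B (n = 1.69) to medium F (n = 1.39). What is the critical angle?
θc = arcsin(n₂/n₁) = 55.33°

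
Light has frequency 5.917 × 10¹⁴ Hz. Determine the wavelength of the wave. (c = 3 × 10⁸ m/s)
λ = c/f = 507 nm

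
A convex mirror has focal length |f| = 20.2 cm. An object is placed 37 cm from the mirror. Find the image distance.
f = −20.2 cm (convex); 1/di = 1/f − 1/do → di = -13.07 cm (virtual image, behind mirror)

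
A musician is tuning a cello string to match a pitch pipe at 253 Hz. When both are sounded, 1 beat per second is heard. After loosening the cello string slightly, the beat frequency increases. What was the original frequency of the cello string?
252 Hz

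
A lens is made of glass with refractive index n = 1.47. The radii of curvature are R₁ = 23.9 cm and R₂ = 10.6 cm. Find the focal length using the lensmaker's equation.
1/f = (n − 1)(1/R₁ − 1/R₂) → f = -40.53 cm (diverging lens)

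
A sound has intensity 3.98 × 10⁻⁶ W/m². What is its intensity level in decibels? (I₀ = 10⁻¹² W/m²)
β = 10·log₁₀(I/I₀) = 66 dB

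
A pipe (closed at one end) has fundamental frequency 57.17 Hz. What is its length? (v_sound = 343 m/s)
L = v/(4f₁) = 1.5 m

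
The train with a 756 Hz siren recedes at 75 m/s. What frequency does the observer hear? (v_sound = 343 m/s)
f_obs = f·v/(v + v_s) = 620.4 Hz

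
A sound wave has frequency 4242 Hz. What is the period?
T = 1/f = 2.357 × 10⁻⁴ s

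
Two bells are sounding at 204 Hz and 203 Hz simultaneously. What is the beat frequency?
1 Hz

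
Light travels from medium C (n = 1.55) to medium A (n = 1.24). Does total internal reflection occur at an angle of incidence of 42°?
θc = arcsin(n₂/n₁) = 53.13°; 42° < θc, so no — the ray refracts.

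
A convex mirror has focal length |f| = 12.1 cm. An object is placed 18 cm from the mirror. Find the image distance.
f = −12.1 cm (convex); 1/di = 1/f − 1/do → di = -7.236 cm (virtual image, behind mirror)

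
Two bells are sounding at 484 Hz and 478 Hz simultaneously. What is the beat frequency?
6 Hz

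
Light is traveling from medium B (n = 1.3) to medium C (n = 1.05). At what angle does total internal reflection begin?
θc = arcsin(n₂/n₁) = 53.87°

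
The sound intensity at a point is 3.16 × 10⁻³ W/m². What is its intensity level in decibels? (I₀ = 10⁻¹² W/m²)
β = 10·log₁₀(I/I₀) = 95 dB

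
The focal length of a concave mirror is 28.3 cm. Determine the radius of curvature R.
R = 2|f| = 56.6 cm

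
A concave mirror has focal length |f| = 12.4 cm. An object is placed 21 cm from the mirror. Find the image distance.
f = +12.4 cm (concave); 1/di = 1/f − 1/do → di = 30.28 cm (real image, in front of mirror)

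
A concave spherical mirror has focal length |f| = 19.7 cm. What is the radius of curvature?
R = 2|f| = 39.4 cm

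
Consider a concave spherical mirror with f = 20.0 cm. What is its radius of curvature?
R = 2|f| = 40 cm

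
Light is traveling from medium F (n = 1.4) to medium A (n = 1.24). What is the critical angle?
θc = arcsin(n₂/n₁) = 62.34°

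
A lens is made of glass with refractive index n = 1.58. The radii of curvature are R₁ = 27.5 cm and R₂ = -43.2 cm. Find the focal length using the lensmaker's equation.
1/f = (n − 1)(1/R₁ − 1/R₂) → f = 28.97 cm (converging lens)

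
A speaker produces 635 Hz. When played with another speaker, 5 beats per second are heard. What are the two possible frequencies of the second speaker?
f₂ = 635 ± 5 Hz → 640 Hz or 630 Hz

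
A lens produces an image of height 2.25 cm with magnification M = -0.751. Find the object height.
ho = |hi|/|M| = 2.996 cm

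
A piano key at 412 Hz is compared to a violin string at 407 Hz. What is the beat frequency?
5 Hz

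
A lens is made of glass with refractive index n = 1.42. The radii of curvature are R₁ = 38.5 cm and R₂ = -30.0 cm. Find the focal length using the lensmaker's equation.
1/f = (n − 1)(1/R₁ − 1/R₂) → f = 40.15 cm (converging lens)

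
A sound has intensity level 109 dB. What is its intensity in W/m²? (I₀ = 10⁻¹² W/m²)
I = I₀·10^(β/10) = 7.94 × 10⁻² W/m²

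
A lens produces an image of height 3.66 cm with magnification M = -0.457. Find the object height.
ho = |hi|/|M| = 8.009 cm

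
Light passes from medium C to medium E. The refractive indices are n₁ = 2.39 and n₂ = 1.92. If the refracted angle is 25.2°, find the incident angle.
sin θ₁ = (n₂/n₁)·sin θ₂ → θ₁ = 20°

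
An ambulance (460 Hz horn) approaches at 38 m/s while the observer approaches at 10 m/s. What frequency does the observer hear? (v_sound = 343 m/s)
f_obs = f·(v + v_o)/(v − v_s) = 532.4 Hz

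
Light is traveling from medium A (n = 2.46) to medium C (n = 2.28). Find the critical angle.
θc = arcsin(n₂/n₁) = 67.95°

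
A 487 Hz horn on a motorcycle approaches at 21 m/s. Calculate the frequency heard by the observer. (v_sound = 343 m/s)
f_obs = f·v/(v − v_s) = 518.8 Hz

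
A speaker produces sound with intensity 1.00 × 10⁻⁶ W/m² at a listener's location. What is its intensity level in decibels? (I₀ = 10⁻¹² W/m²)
β = 10·log₁₀(I/I₀) = 60 dB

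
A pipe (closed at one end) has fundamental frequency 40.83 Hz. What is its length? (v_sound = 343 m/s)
L = v/(4f₁) = 2.1 m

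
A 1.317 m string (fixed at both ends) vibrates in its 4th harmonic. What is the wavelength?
λₙ = 2L/n = 0.6585 m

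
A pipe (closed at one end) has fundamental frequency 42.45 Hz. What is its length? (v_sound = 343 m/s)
L = v/(4f₁) = 2.02 m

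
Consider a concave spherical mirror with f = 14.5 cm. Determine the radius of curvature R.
R = 2|f| = 29 cm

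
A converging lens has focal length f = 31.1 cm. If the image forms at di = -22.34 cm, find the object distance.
1/do = 1/f − 1/di → do = 13 cm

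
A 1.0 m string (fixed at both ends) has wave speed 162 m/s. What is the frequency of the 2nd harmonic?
fₙ = nv/(2L) = 162 Hz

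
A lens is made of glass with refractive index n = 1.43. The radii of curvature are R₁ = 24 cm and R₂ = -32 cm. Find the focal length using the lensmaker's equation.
1/f = (n − 1)(1/R₁ − 1/R₂) → f = 31.89 cm (converging lens)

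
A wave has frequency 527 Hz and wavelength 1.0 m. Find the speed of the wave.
v = fλ = 527 m/s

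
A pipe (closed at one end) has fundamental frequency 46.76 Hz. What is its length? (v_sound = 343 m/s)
L = v/(4f₁) = 1.834 m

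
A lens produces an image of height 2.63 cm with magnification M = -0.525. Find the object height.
ho = |hi|/|M| = 5.01 cm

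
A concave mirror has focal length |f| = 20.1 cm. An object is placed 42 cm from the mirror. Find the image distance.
f = +20.1 cm (concave); 1/di = 1/f − 1/do → di = 38.55 cm (real image, in front of mirror)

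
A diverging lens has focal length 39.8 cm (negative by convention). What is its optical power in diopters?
P = 1/f = -2.513 D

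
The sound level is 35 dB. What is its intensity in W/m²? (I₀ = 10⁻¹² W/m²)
I = I₀·10^(β/10) = 3.16 × 10⁻⁹ W/m²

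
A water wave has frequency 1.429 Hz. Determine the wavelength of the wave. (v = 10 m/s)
λ = v/f = 6.998 m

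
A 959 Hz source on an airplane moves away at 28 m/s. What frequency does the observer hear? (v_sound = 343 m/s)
f_obs = f·v/(v + v_s) = 886.6 Hz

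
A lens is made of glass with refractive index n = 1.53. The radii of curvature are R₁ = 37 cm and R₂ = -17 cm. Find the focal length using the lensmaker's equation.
1/f = (n − 1)(1/R₁ − 1/R₂) → f = 21.98 cm (converging lens)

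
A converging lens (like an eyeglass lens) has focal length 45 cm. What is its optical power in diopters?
P = 1/f = 2.222 D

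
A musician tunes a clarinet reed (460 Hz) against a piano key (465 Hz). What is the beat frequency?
5 Hz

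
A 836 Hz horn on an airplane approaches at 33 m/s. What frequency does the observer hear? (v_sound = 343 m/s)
f_obs = f·v/(v − v_s) = 925 Hz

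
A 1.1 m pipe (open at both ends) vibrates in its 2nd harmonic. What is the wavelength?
λₙ = 2L/n = 1.1 m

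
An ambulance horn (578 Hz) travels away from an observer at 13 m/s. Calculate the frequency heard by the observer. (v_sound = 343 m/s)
f_obs = f·v/(v + v_s) = 556.9 Hz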